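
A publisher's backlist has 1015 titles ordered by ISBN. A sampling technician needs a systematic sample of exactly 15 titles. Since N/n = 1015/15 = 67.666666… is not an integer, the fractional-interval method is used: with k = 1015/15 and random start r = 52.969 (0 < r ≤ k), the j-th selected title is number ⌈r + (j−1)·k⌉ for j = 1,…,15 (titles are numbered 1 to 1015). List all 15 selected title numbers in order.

53, 121, 189, 256, 324, 392, 459, 527, 595, 662, 730, 798, 865, 933, 1001

j=1: r + 0k = 52.969 → ⌈·⌉ = 53
j=2: r + 1k = 120.635666… → ⌈·⌉ = 121
j=3: r + 2k = 188.302333… → ⌈·⌉ = 189
j=4: r + 3k = 255.969 → ⌈·⌉ = 256
j=5: r + 4k = 323.635666… → ⌈·⌉ = 324
j=6: r + 5k = 391.302333… → ⌈·⌉ = 392
j=7: r + 6k = 458.969 → ⌈·⌉ = 459
j=8: r + 7k = 526.635666… → ⌈·⌉ = 527
j=9: r + 8k = 594.302333… → ⌈·⌉ = 595
j=10: r + 9k = 661.969 → ⌈·⌉ = 662
j=11: r + 10k = 729.635666… → ⌈·⌉ = 730
j=12: r + 11k = 797.302333… → ⌈·⌉ = 798
j=13: r + 12k = 864.969 → ⌈·⌉ = 865
j=14: r + 13k = 932.635666… → ⌈·⌉ = 933
j=15: r + 14k = 1000.302333… → ⌈·⌉ = 1001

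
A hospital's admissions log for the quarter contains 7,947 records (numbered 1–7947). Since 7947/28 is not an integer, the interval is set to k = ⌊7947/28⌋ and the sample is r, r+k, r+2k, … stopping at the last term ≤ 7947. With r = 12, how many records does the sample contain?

k = ⌊7947/28⌋ = 283
Achieved size = ⌊(7947 − 12)/283⌋ + 1 = ⌊7935/283⌋ + 1 = 28 + 1 = 29
(last selection: 12 + 28×283 = 7936 ≤ 7947; next would be 8219 > 7947)

29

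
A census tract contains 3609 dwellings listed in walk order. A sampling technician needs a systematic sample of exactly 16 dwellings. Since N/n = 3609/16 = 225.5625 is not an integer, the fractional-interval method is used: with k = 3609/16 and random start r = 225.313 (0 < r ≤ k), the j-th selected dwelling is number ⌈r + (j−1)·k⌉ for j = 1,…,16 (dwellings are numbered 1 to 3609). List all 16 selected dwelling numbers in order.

226, 451, 677, 903, 1128, 1354, 1579, 1805, 2030, 2256, 2481, 2707, 2933, 3158, 3384, 3609

j=1: r + 0k = 225.313 → ⌈·⌉ = 226
j=2: r + 1k = 450.8755 → ⌈·⌉ = 451
j=3: r + 2k = 676.438 → ⌈·⌉ = 677
j=4: r + 3k = 902.0005 → ⌈·⌉ = 903
j=5: r + 4k = 1127.563 → ⌈·⌉ = 1128
j=6: r + 5k = 1353.1255 → ⌈·⌉ = 1354
j=7: r + 6k = 1578.688 → ⌈·⌉ = 1579
j=8: r + 7k = 1804.2505 → ⌈·⌉ = 1805
j=9: r + 8k = 2029.813 → ⌈·⌉ = 2030
j=10: r + 9k = 2255.3755 → ⌈·⌉ = 2256
j=11: r + 10k = 2480.938 → ⌈·⌉ = 2481
j=12: r + 11k = 2706.5005 → ⌈·⌉ = 2707
j=13: r + 12k = 2932.063 → ⌈·⌉ = 2933
j=14: r + 13k = 3157.6255 → ⌈·⌉ = 3158
j=15: r + 14k = 3383.188 → ⌈·⌉ = 3384
j=16: r + 15k = 3608.7505 → ⌈·⌉ = 3609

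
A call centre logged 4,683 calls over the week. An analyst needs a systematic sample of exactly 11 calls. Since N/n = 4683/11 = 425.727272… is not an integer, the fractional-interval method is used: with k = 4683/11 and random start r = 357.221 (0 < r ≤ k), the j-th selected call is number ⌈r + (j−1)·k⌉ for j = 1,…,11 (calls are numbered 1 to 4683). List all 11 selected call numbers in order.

j=1: r + 0k = 357.221 → ⌈·⌉ = 358
j=2: r + 1k = 782.948272… → ⌈·⌉ = 783
j=3: r + 2k = 1208.675545… → ⌈·⌉ = 1209
j=4: r + 3k = 1634.402818… → ⌈·⌉ = 1635
j=5: r + 4k = 2060.130090… → ⌈·⌉ = 2061
j=6: r + 5k = 2485.857363… → ⌈·⌉ = 2486
j=7: r + 6k = 2911.584636… → ⌈·⌉ = 2912
j=8: r + 7k = 3337.311909… → ⌈·⌉ = 3338
j=9: r + 8k = 3763.039181… → ⌈·⌉ = 3764
j=10: r + 9k = 4188.766454… → ⌈·⌉ = 4189
j=11: r + 10k = 4614.493727… → ⌈·⌉ = 4615

358, 783, 1209, 1635, 2061, 2486, 2912, 3338, 3764, 4189, 4615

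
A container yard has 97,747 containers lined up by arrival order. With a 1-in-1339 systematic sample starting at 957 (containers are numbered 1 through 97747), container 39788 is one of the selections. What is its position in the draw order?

30

k = 1339
position = (39788 − 957)/1339 + 1 = 38831/1339 + 1 = 29 + 1 = 30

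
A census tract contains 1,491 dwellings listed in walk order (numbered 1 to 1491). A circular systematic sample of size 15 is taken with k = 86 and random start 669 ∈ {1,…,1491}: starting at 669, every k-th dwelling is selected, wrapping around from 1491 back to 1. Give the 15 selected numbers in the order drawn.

669, 755, 841, 927, 1013, 1099, 1185, 1271, 1357, 1443, 38, 124, 210, 296, 382

Selection 1: 669
Selection 2: 669 + 86 = 755
Selection 3: 755 + 86 = 841
Selection 4: 841 + 86 = 927
Selection 5: 927 + 86 = 1013
Selection 6: 1013 + 86 = 1099
Selection 7: 1099 + 86 = 1185
Selection 8: 1185 + 86 = 1271
Selection 9: 1271 + 86 = 1357
Selection 10: 1357 + 86 = 1443
Selection 11: 1443 + 86 = 1529 → 1529 − 1491 = 38
Selection 12: 38 + 86 = 124
Selection 13: 124 + 86 = 210
Selection 14: 210 + 86 = 296
Selection 15: 296 + 86 = 382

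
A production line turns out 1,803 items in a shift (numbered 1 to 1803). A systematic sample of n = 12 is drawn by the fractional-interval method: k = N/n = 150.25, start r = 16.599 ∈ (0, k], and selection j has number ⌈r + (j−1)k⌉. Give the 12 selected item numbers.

j=1: r + 0k = 16.599 → ⌈·⌉ = 17
j=2: r + 1k = 166.849 → ⌈·⌉ = 167
j=3: r + 2k = 317.099 → ⌈·⌉ = 318
j=4: r + 3k = 467.349 → ⌈·⌉ = 468
j=5: r + 4k = 617.599 → ⌈·⌉ = 618
j=6: r + 5k = 767.849 → ⌈·⌉ = 768
j=7: r + 6k = 918.099 → ⌈·⌉ = 919
j=8: r + 7k = 1068.349 → ⌈·⌉ = 1069
j=9: r + 8k = 1218.599 → ⌈·⌉ = 1219
j=10: r + 9k = 1368.849 → ⌈·⌉ = 1369
j=11: r + 10k = 1519.099 → ⌈·⌉ = 1520
j=12: r + 11k = 1669.349 → ⌈·⌉ = 1670

17, 167, 318, 468, 618, 768, 919, 1069, 1219, 1369, 1520, 1670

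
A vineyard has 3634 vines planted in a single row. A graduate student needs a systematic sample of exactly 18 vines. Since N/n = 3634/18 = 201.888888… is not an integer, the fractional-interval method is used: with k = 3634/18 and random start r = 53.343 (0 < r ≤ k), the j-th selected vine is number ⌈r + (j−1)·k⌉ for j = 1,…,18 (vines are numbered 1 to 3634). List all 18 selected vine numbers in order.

54, 256, 458, 660, 861, 1063, 1265, 1467, 1669, 1871, 2073, 2275, 2477, 2678, 2880, 3082, 3284, 3486

j=1: r + 0k = 53.343 → ⌈·⌉ = 54
j=2: r + 1k = 255.231888… → ⌈·⌉ = 256
j=3: r + 2k = 457.120777… → ⌈·⌉ = 458
j=4: r + 3k = 659.009666… → ⌈·⌉ = 660
j=5: r + 4k = 860.898555… → ⌈·⌉ = 861
j=6: r + 5k = 1062.787444… → ⌈·⌉ = 1063
j=7: r + 6k = 1264.676333… → ⌈·⌉ = 1265
j=8: r + 7k = 1466.565222… → ⌈·⌉ = 1467
j=9: r + 8k = 1668.454111… → ⌈·⌉ = 1669
j=10: r + 9k = 1870.343 → ⌈·⌉ = 1871
j=11: r + 10k = 2072.231888… → ⌈·⌉ = 2073
j=12: r + 11k = 2274.120777… → ⌈·⌉ = 2275
j=13: r + 12k = 2476.009666… → ⌈·⌉ = 2477
j=14: r + 13k = 2677.898555… → ⌈·⌉ = 2678
j=15: r + 14k = 2879.787444… → ⌈·⌉ = 2880
j=16: r + 15k = 3081.676333… → ⌈·⌉ = 3082
j=17: r + 16k = 3283.565222… → ⌈·⌉ = 3284
j=18: r + 17k = 3485.454111… → ⌈·⌉ = 3486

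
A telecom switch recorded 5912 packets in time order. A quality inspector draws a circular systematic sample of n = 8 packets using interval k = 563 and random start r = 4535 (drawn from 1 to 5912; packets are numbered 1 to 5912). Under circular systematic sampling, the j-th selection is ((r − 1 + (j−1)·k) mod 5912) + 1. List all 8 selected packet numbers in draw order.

4535, 5098, 5661, 312, 875, 1438, 2001, 2564

Selection 1: 4535
Selection 2: 4535 + 563 = 5098
Selection 3: 5098 + 563 = 5661
Selection 4: 5661 + 563 = 6224 → 6224 − 5912 = 312
Selection 5: 312 + 563 = 875
Selection 6: 875 + 563 = 1438
Selection 7: 1438 + 563 = 2001
Selection 8: 2001 + 563 = 2564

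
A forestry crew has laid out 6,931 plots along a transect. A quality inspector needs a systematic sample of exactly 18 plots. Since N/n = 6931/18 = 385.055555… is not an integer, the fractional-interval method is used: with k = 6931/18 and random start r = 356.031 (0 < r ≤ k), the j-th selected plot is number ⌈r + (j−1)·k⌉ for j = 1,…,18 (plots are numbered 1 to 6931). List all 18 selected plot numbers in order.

j=1: r + 0k = 356.031 → ⌈·⌉ = 357
j=2: r + 1k = 741.086555… → ⌈·⌉ = 742
j=3: r + 2k = 1126.142111… → ⌈·⌉ = 1127
j=4: r + 3k = 1511.197666… → ⌈·⌉ = 1512
j=5: r + 4k = 1896.253222… → ⌈·⌉ = 1897
j=6: r + 5k = 2281.308777… → ⌈·⌉ = 2282
j=7: r + 6k = 2666.364333… → ⌈·⌉ = 2667
j=8: r + 7k = 3051.419888… → ⌈·⌉ = 3052
j=9: r + 8k = 3436.475444… → ⌈·⌉ = 3437
j=10: r + 9k = 3821.531 → ⌈·⌉ = 3822
j=11: r + 10k = 4206.586555… → ⌈·⌉ = 4207
j=12: r + 11k = 4591.642111… → ⌈·⌉ = 4592
j=13: r + 12k = 4976.697666… → ⌈·⌉ = 4977
j=14: r + 13k = 5361.753222… → ⌈·⌉ = 5362
j=15: r + 14k = 5746.808777… → ⌈·⌉ = 5747
j=16: r + 15k = 6131.864333… → ⌈·⌉ = 6132
j=17: r + 16k = 6516.919888… → ⌈·⌉ = 6517
j=18: r + 17k = 6901.975444… → ⌈·⌉ = 6902

357, 742, 1127, 1512, 1897, 2282, 2667, 3052, 3437, 3822, 4207, 4592, 4977, 5362, 5747, 6132, 6517, 6902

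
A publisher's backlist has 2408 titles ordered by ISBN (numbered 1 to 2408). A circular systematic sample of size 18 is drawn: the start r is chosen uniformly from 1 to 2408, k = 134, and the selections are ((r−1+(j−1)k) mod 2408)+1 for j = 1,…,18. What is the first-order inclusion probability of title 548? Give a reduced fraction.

9/1204

For each position j, as r ranges over 1…2408 the j-th selection hits every title exactly once, so title 548 is selected for exactly 18 of the 2408 starts.
Inclusion probability = 18/2408 = 9/1204.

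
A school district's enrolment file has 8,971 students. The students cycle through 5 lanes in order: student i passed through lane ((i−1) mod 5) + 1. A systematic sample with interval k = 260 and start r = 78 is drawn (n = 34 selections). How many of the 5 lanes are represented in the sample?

1

Consecutive selections differ by k = 260, so their lane numbers differ by 260 mod 5 = 0.
gcd(260, 5) = 5, so the sample visits 5/5 = 1 distinct residues mod 5.
Start 78 is lane 3; the lanes hit are 3.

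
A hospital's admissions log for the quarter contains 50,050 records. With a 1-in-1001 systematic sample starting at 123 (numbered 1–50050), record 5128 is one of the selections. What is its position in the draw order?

k = 1001
position = (5128 − 123)/1001 + 1 = 5005/1001 + 1 = 5 + 1 = 6

6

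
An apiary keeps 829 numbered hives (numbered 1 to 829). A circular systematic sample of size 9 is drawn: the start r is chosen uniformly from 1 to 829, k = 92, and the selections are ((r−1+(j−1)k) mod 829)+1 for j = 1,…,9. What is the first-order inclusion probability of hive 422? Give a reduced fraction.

9/829

For each position j, as r ranges over 1…829 the j-th selection hits every hive exactly once, so hive 422 is selected for exactly 9 of the 829 starts.
Inclusion probability = 9/829.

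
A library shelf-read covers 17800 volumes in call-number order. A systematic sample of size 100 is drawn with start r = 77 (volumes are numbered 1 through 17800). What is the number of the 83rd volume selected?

k = 17800/100 = 178
83rd selection = r + (83−1)·k = 77 + 82×178 = 77 + 14596 = 14673

14673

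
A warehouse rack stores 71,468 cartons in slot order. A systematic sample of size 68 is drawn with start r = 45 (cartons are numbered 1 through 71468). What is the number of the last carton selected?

k = 71468/68 = 1051
68th selection = r + (68−1)·k = 45 + 67×1051 = 45 + 70417 = 70462

70462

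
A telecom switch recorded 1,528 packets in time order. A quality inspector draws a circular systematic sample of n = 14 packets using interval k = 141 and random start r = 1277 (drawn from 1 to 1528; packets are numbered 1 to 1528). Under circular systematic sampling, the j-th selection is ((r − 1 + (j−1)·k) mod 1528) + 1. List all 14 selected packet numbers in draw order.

Selection 1: 1277
Selection 2: 1277 + 141 = 1418
Selection 3: 1418 + 141 = 1559 → 1559 − 1528 = 31
Selection 4: 31 + 141 = 172
Selection 5: 172 + 141 = 313
Selection 6: 313 + 141 = 454
Selection 7: 454 + 141 = 595
Selection 8: 595 + 141 = 736
Selection 9: 736 + 141 = 877
Selection 10: 877 + 141 = 1018
Selection 11: 1018 + 141 = 1159
Selection 12: 1159 + 141 = 1300
Selection 13: 1300 + 141 = 1441
Selection 14: 1441 + 141 = 1582 → 1582 − 1528 = 54

1277, 1418, 31, 172, 313, 454, 595, 736, 877, 1018, 1159, 1300, 1441, 54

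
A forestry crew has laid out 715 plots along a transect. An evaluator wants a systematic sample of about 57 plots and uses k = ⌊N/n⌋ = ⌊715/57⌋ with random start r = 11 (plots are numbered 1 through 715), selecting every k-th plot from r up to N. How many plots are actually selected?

59

k = ⌊715/57⌋ = 12
Achieved size = ⌊(715 − 11)/12⌋ + 1 = ⌊704/12⌋ + 1 = 58 + 1 = 59
(last selection: 11 + 58×12 = 707 ≤ 715; next would be 719 > 715)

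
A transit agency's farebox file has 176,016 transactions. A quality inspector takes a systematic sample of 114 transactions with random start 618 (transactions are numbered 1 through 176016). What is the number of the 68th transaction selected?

104066

k = 176016/114 = 1544
68th selection = r + (68−1)·k = 618 + 67×1544 = 618 + 103448 = 104066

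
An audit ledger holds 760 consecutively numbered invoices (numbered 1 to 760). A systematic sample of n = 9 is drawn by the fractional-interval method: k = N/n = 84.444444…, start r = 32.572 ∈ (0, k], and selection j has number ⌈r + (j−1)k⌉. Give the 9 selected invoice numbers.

j=1: r + 0k = 32.572 → ⌈·⌉ = 33
j=2: r + 1k = 117.016444… → ⌈·⌉ = 118
j=3: r + 2k = 201.460888… → ⌈·⌉ = 202
j=4: r + 3k = 285.905333… → ⌈·⌉ = 286
j=5: r + 4k = 370.349777… → ⌈·⌉ = 371
j=6: r + 5k = 454.794222… → ⌈·⌉ = 455
j=7: r + 6k = 539.238666… → ⌈·⌉ = 540
j=8: r + 7k = 623.683111… → ⌈·⌉ = 624
j=9: r + 8k = 708.127555… → ⌈·⌉ = 709

33, 118, 202, 286, 371, 455, 540, 624, 709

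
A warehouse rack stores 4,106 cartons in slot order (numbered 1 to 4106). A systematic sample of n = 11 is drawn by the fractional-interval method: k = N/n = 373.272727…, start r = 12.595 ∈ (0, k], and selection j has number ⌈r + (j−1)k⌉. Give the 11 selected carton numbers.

13, 386, 760, 1133, 1506, 1879, 2253, 2626, 2999, 3373, 3746

j=1: r + 0k = 12.595 → ⌈·⌉ = 13
j=2: r + 1k = 385.867727… → ⌈·⌉ = 386
j=3: r + 2k = 759.140454… → ⌈·⌉ = 760
j=4: r + 3k = 1132.413181… → ⌈·⌉ = 1133
j=5: r + 4k = 1505.685909… → ⌈·⌉ = 1506
j=6: r + 5k = 1878.958636… → ⌈·⌉ = 1879
j=7: r + 6k = 2252.231363… → ⌈·⌉ = 2253
j=8: r + 7k = 2625.504090… → ⌈·⌉ = 2626
j=9: r + 8k = 2998.776818… → ⌈·⌉ = 2999
j=10: r + 9k = 3372.049545… → ⌈·⌉ = 3373
j=11: r + 10k = 3745.322272… → ⌈·⌉ = 3746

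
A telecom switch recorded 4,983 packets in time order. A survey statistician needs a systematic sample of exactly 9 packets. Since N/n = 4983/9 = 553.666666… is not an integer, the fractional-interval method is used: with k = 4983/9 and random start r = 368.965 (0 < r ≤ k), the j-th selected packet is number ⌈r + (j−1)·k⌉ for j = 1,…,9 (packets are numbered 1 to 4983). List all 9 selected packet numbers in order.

369, 923, 1477, 2030, 2584, 3138, 3691, 4245, 4799

j=1: r + 0k = 368.965 → ⌈·⌉ = 369
j=2: r + 1k = 922.631666… → ⌈·⌉ = 923
j=3: r + 2k = 1476.298333… → ⌈·⌉ = 1477
j=4: r + 3k = 2029.965 → ⌈·⌉ = 2030
j=5: r + 4k = 2583.631666… → ⌈·⌉ = 2584
j=6: r + 5k = 3137.298333… → ⌈·⌉ = 3138
j=7: r + 6k = 3690.965 → ⌈·⌉ = 3691
j=8: r + 7k = 4244.631666… → ⌈·⌉ = 4245
j=9: r + 8k = 4798.298333… → ⌈·⌉ = 4799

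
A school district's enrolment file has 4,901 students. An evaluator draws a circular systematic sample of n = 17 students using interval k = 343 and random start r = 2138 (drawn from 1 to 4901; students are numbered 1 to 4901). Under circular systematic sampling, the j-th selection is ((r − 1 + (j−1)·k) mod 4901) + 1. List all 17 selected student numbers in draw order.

Selection 1: 2138
Selection 2: 2138 + 343 = 2481
Selection 3: 2481 + 343 = 2824
Selection 4: 2824 + 343 = 3167
Selection 5: 3167 + 343 = 3510
Selection 6: 3510 + 343 = 3853
Selection 7: 3853 + 343 = 4196
Selection 8: 4196 + 343 = 4539
Selection 9: 4539 + 343 = 4882
Selection 10: 4882 + 343 = 5225 → 5225 − 4901 = 324
Selection 11: 324 + 343 = 667
Selection 12: 667 + 343 = 1010
Selection 13: 1010 + 343 = 1353
Selection 14: 1353 + 343 = 1696
Selection 15: 1696 + 343 = 2039
Selection 16: 2039 + 343 = 2382
Selection 17: 2382 + 343 = 2725

2138, 2481, 2824, 3167, 3510, 3853, 4196, 4539, 4882, 324, 667, 1010, 1353, 1696, 2039, 2382, 2725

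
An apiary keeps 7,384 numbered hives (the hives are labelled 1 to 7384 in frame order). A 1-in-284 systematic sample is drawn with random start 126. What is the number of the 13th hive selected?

k = 284
13th selection = r + (13−1)·k = 126 + 12×284 = 126 + 3408 = 3534

3534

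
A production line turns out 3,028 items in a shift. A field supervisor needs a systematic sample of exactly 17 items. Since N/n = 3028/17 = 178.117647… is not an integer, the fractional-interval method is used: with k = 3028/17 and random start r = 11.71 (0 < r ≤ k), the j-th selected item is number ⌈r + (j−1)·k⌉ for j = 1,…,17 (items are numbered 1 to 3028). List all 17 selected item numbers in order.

12, 190, 368, 547, 725, 903, 1081, 1259, 1437, 1615, 1793, 1972, 2150, 2328, 2506, 2684, 2862

j=1: r + 0k = 11.71 → ⌈·⌉ = 12
j=2: r + 1k = 189.827647… → ⌈·⌉ = 190
j=3: r + 2k = 367.945294… → ⌈·⌉ = 368
j=4: r + 3k = 546.062941… → ⌈·⌉ = 547
j=5: r + 4k = 724.180588… → ⌈·⌉ = 725
j=6: r + 5k = 902.298235… → ⌈·⌉ = 903
j=7: r + 6k = 1080.415882… → ⌈·⌉ = 1081
j=8: r + 7k = 1258.533529… → ⌈·⌉ = 1259
j=9: r + 8k = 1436.651176… → ⌈·⌉ = 1437
j=10: r + 9k = 1614.768823… → ⌈·⌉ = 1615
j=11: r + 10k = 1792.886470… → ⌈·⌉ = 1793
j=12: r + 11k = 1971.004117… → ⌈·⌉ = 1972
j=13: r + 12k = 2149.121764… → ⌈·⌉ = 2150
j=14: r + 13k = 2327.239411… → ⌈·⌉ = 2328
j=15: r + 14k = 2505.357058… → ⌈·⌉ = 2506
j=16: r + 15k = 2683.474705… → ⌈·⌉ = 2684
j=17: r + 16k = 2861.592352… → ⌈·⌉ = 2862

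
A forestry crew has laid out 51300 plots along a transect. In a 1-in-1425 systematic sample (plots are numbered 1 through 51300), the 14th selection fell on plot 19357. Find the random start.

k = 1425
r = 19357 − (14−1)×1425 = 19357 − 18525 = 832

832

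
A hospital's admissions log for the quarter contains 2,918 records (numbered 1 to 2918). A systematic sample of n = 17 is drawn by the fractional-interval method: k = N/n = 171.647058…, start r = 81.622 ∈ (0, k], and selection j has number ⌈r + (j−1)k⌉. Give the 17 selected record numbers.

j=1: r + 0k = 81.622 → ⌈·⌉ = 82
j=2: r + 1k = 253.269058… → ⌈·⌉ = 254
j=3: r + 2k = 424.916117… → ⌈·⌉ = 425
j=4: r + 3k = 596.563176… → ⌈·⌉ = 597
j=5: r + 4k = 768.210235… → ⌈·⌉ = 769
j=6: r + 5k = 939.857294… → ⌈·⌉ = 940
j=7: r + 6k = 1111.504352… → ⌈·⌉ = 1112
j=8: r + 7k = 1283.151411… → ⌈·⌉ = 1284
j=9: r + 8k = 1454.798470… → ⌈·⌉ = 1455
j=10: r + 9k = 1626.445529… → ⌈·⌉ = 1627
j=11: r + 10k = 1798.092588… → ⌈·⌉ = 1799
j=12: r + 11k = 1969.739647… → ⌈·⌉ = 1970
j=13: r + 12k = 2141.386705… → ⌈·⌉ = 2142
j=14: r + 13k = 2313.033764… → ⌈·⌉ = 2314
j=15: r + 14k = 2484.680823… → ⌈·⌉ = 2485
j=16: r + 15k = 2656.327882… → ⌈·⌉ = 2657
j=17: r + 16k = 2827.974941… → ⌈·⌉ = 2828

82, 254, 425, 597, 769, 940, 1112, 1284, 1455, 1627, 1799, 1970, 2142, 2314, 2485, 2657, 2828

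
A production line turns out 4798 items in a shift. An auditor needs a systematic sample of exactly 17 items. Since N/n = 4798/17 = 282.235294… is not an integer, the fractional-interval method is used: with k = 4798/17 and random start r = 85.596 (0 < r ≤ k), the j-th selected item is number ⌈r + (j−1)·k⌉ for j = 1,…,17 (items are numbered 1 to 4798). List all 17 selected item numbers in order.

86, 368, 651, 933, 1215, 1497, 1780, 2062, 2344, 2626, 2908, 3191, 3473, 3755, 4037, 4320, 4602

j=1: r + 0k = 85.596 → ⌈·⌉ = 86
j=2: r + 1k = 367.831294… → ⌈·⌉ = 368
j=3: r + 2k = 650.066588… → ⌈·⌉ = 651
j=4: r + 3k = 932.301882… → ⌈·⌉ = 933
j=5: r + 4k = 1214.537176… → ⌈·⌉ = 1215
j=6: r + 5k = 1496.772470… → ⌈·⌉ = 1497
j=7: r + 6k = 1779.007764… → ⌈·⌉ = 1780
j=8: r + 7k = 2061.243058… → ⌈·⌉ = 2062
j=9: r + 8k = 2343.478352… → ⌈·⌉ = 2344
j=10: r + 9k = 2625.713647… → ⌈·⌉ = 2626
j=11: r + 10k = 2907.948941… → ⌈·⌉ = 2908
j=12: r + 11k = 3190.184235… → ⌈·⌉ = 3191
j=13: r + 12k = 3472.419529… → ⌈·⌉ = 3473
j=14: r + 13k = 3754.654823… → ⌈·⌉ = 3755
j=15: r + 14k = 4036.890117… → ⌈·⌉ = 4037
j=16: r + 15k = 4319.125411… → ⌈·⌉ = 4320
j=17: r + 16k = 4601.360705… → ⌈·⌉ = 4602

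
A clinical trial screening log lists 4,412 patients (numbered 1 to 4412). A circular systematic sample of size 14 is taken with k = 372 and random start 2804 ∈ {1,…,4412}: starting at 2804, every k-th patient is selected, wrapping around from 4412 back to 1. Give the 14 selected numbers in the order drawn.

Selection 1: 2804
Selection 2: 2804 + 372 = 3176
Selection 3: 3176 + 372 = 3548
Selection 4: 3548 + 372 = 3920
Selection 5: 3920 + 372 = 4292
Selection 6: 4292 + 372 = 4664 → 4664 − 4412 = 252
Selection 7: 252 + 372 = 624
Selection 8: 624 + 372 = 996
Selection 9: 996 + 372 = 1368
Selection 10: 1368 + 372 = 1740
Selection 11: 1740 + 372 = 2112
Selection 12: 2112 + 372 = 2484
Selection 13: 2484 + 372 = 2856
Selection 14: 2856 + 372 = 3228

2804, 3176, 3548, 3920, 4292, 252, 624, 996, 1368, 1740, 2112, 2484, 2856, 3228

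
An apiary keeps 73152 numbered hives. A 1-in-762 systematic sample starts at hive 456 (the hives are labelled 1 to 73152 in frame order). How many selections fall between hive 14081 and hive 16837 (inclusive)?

4

k = 762
First selection ≥ 14081: 456 + ⌈(14081−456)/762⌉·762 = 456 + 18×762 = 14172
Last selection ≤ 16837: 456 + ⌊(16837−456)/762⌋·762 = 456 + 21×762 = 16458
Count = 21 − 18 + 1 = 4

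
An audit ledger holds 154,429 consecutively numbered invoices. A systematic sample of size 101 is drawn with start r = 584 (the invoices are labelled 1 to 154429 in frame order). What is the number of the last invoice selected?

153484

k = 154429/101 = 1529
101st selection = r + (101−1)·k = 584 + 100×1529 = 584 + 152900 = 153484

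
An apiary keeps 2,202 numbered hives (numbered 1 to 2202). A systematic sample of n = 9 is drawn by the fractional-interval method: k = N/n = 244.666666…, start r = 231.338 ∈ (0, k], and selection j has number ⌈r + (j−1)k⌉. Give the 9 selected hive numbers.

j=1: r + 0k = 231.338 → ⌈·⌉ = 232
j=2: r + 1k = 476.004666… → ⌈·⌉ = 477
j=3: r + 2k = 720.671333… → ⌈·⌉ = 721
j=4: r + 3k = 965.338 → ⌈·⌉ = 966
j=5: r + 4k = 1210.004666… → ⌈·⌉ = 1211
j=6: r + 5k = 1454.671333… → ⌈·⌉ = 1455
j=7: r + 6k = 1699.338 → ⌈·⌉ = 1700
j=8: r + 7k = 1944.004666… → ⌈·⌉ = 1945
j=9: r + 8k = 2188.671333… → ⌈·⌉ = 2189

232, 477, 721, 966, 1211, 1455, 1700, 1945, 2189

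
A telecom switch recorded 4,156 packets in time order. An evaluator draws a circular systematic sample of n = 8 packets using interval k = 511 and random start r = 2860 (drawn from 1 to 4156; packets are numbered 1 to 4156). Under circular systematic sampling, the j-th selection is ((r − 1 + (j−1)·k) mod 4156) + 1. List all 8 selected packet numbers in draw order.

2860, 3371, 3882, 237, 748, 1259, 1770, 2281

Selection 1: 2860
Selection 2: 2860 + 511 = 3371
Selection 3: 3371 + 511 = 3882
Selection 4: 3882 + 511 = 4393 → 4393 − 4156 = 237
Selection 5: 237 + 511 = 748
Selection 6: 748 + 511 = 1259
Selection 7: 1259 + 511 = 1770
Selection 8: 1770 + 511 = 2281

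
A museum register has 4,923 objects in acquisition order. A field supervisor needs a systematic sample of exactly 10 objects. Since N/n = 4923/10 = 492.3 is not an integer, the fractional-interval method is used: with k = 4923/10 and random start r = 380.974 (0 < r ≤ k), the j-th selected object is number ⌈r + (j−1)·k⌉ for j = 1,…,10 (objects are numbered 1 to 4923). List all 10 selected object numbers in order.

j=1: r + 0k = 380.974 → ⌈·⌉ = 381
j=2: r + 1k = 873.274 → ⌈·⌉ = 874
j=3: r + 2k = 1365.574 → ⌈·⌉ = 1366
j=4: r + 3k = 1857.874 → ⌈·⌉ = 1858
j=5: r + 4k = 2350.174 → ⌈·⌉ = 2351
j=6: r + 5k = 2842.474 → ⌈·⌉ = 2843
j=7: r + 6k = 3334.774 → ⌈·⌉ = 3335
j=8: r + 7k = 3827.074 → ⌈·⌉ = 3828
j=9: r + 8k = 4319.374 → ⌈·⌉ = 4320
j=10: r + 9k = 4811.674 → ⌈·⌉ = 4812

381, 874, 1366, 1858, 2351, 2843, 3335, 3828, 4320, 4812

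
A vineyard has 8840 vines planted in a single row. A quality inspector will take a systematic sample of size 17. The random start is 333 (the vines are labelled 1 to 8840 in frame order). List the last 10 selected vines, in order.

3973, 4493, 5013, 5533, 6053, 6573, 7093, 7613, 8133, 8653

k = N/n = 8840/17 = 520
8th selection = 333 + 7×520 = 3973
9th: 3973 + 520 = 4493
10th: 4493 + 520 = 5013
11th: 5013 + 520 = 5533
12th: 5533 + 520 = 6053
13th: 6053 + 520 = 6573
14th: 6573 + 520 = 7093
15th: 7093 + 520 = 7613
16th: 7613 + 520 = 8133
17th: 8133 + 520 = 8653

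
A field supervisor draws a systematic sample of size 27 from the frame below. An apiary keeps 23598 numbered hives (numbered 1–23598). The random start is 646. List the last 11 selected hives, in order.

k = N/n = 23598/27 = 874
17th selection = 646 + 16×874 = 14630
18th: 14630 + 874 = 15504
19th: 15504 + 874 = 16378
20th: 16378 + 874 = 17252
21st: 17252 + 874 = 18126
22nd: 18126 + 874 = 19000
23rd: 19000 + 874 = 19874
24th: 19874 + 874 = 20748
25th: 20748 + 874 = 21622
26th: 21622 + 874 = 22496
27th: 22496 + 874 = 23370

14630, 15504, 16378, 17252, 18126, 19000, 19874, 20748, 21622, 22496, 23370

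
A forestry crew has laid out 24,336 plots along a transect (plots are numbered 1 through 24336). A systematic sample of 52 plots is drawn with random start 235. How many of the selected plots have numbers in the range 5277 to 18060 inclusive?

k = 24336/52 = 468
First selection ≥ 5277: 235 + ⌈(5277−235)/468⌉·468 = 235 + 11×468 = 5383
Last selection ≤ 18060: 235 + ⌊(18060−235)/468⌋·468 = 235 + 38×468 = 18019
Count = 38 − 11 + 1 = 28

28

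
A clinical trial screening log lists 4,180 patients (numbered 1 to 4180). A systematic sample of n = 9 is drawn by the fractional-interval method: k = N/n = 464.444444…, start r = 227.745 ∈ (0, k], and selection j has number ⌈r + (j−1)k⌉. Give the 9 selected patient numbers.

j=1: r + 0k = 227.745 → ⌈·⌉ = 228
j=2: r + 1k = 692.189444… → ⌈·⌉ = 693
j=3: r + 2k = 1156.633888… → ⌈·⌉ = 1157
j=4: r + 3k = 1621.078333… → ⌈·⌉ = 1622
j=5: r + 4k = 2085.522777… → ⌈·⌉ = 2086
j=6: r + 5k = 2549.967222… → ⌈·⌉ = 2550
j=7: r + 6k = 3014.411666… → ⌈·⌉ = 3015
j=8: r + 7k = 3478.856111… → ⌈·⌉ = 3479
j=9: r + 8k = 3943.300555… → ⌈·⌉ = 3944

228, 693, 1157, 1622, 2086, 2550, 3015, 3479, 3944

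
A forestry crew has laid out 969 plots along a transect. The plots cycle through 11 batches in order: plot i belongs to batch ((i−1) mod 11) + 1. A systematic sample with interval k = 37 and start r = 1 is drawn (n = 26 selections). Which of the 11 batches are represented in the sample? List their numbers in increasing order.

1, 2, 3, 4, 5, 6, 7, 8, 9, 10, 11

Consecutive selections differ by k = 37, so their batch numbers differ by 37 mod 11 = 4.
gcd(37, 11) = 1, so the sample visits 11/1 = 11 distinct residues mod 11.
Start 1 is batch 1; the batches hit are 1, 2, 3, 4, 5, 6, 7, 8, 9, 10, 11.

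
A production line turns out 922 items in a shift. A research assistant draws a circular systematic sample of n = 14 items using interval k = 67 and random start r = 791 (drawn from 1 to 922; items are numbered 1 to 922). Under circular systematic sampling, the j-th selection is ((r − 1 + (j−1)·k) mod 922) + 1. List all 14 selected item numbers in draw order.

791, 858, 3, 70, 137, 204, 271, 338, 405, 472, 539, 606, 673, 740

Selection 1: 791
Selection 2: 791 + 67 = 858
Selection 3: 858 + 67 = 925 → 925 − 922 = 3
Selection 4: 3 + 67 = 70
Selection 5: 70 + 67 = 137
Selection 6: 137 + 67 = 204
Selection 7: 204 + 67 = 271
Selection 8: 271 + 67 = 338
Selection 9: 338 + 67 = 405
Selection 10: 405 + 67 = 472
Selection 11: 472 + 67 = 539
Selection 12: 539 + 67 = 606
Selection 13: 606 + 67 = 673
Selection 14: 673 + 67 = 740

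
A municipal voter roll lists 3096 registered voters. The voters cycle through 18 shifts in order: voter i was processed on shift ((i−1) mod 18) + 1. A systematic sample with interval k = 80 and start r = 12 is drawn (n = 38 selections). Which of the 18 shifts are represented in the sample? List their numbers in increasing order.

2, 4, 6, 8, 10, 12, 14, 16, 18

Consecutive selections differ by k = 80, so their shift numbers differ by 80 mod 18 = 8.
gcd(80, 18) = 2, so the sample visits 18/2 = 9 distinct residues mod 18.
Start 12 is shift 12; the shifts hit are 2, 4, 6, 8, 10, 12, 14, 16, 18.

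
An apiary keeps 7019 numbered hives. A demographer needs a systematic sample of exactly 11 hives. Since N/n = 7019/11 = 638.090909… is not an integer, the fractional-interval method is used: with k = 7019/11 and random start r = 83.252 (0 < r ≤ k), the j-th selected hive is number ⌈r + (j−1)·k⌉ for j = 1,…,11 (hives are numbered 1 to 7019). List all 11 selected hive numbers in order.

j=1: r + 0k = 83.252 → ⌈·⌉ = 84
j=2: r + 1k = 721.342909… → ⌈·⌉ = 722
j=3: r + 2k = 1359.433818… → ⌈·⌉ = 1360
j=4: r + 3k = 1997.524727… → ⌈·⌉ = 1998
j=5: r + 4k = 2635.615636… → ⌈·⌉ = 2636
j=6: r + 5k = 3273.706545… → ⌈·⌉ = 3274
j=7: r + 6k = 3911.797454… → ⌈·⌉ = 3912
j=8: r + 7k = 4549.888363… → ⌈·⌉ = 4550
j=9: r + 8k = 5187.979272… → ⌈·⌉ = 5188
j=10: r + 9k = 5826.070181… → ⌈·⌉ = 5827
j=11: r + 10k = 6464.161090… → ⌈·⌉ = 6465

84, 722, 1360, 1998, 2636, 3274, 3912, 4550, 5188, 5827, 6465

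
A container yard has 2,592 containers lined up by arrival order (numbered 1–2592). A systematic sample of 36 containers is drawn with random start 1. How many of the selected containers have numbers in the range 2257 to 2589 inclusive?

4

k = 2592/36 = 72
First selection ≥ 2257: 1 + ⌈(2257−1)/72⌉·72 = 1 + 32×72 = 2305
Last selection ≤ 2589: 1 + ⌊(2589−1)/72⌋·72 = 1 + 35×72 = 2521
Count = 35 − 32 + 1 = 4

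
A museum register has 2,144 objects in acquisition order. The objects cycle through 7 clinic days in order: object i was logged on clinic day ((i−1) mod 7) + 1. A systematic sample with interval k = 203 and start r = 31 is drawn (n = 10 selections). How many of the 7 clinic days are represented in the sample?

1

Consecutive selections differ by k = 203, so their clinic day numbers differ by 203 mod 7 = 0.
gcd(203, 7) = 7, so the sample visits 7/7 = 1 distinct residues mod 7.
Start 31 is clinic day 3; the clinic days hit are 3.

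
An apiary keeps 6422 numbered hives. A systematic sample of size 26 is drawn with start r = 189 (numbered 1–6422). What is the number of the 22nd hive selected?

5376

k = 6422/26 = 247
22nd selection = r + (22−1)·k = 189 + 21×247 = 189 + 5187 = 5376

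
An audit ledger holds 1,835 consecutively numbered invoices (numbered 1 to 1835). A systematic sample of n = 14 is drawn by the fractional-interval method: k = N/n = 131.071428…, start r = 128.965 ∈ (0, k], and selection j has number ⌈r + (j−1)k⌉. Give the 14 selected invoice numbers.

129, 261, 392, 523, 654, 785, 916, 1047, 1178, 1309, 1440, 1571, 1702, 1833

j=1: r + 0k = 128.965 → ⌈·⌉ = 129
j=2: r + 1k = 260.036428… → ⌈·⌉ = 261
j=3: r + 2k = 391.107857… → ⌈·⌉ = 392
j=4: r + 3k = 522.179285… → ⌈·⌉ = 523
j=5: r + 4k = 653.250714… → ⌈·⌉ = 654
j=6: r + 5k = 784.322142… → ⌈·⌉ = 785
j=7: r + 6k = 915.393571… → ⌈·⌉ = 916
j=8: r + 7k = 1046.465 → ⌈·⌉ = 1047
j=9: r + 8k = 1177.536428… → ⌈·⌉ = 1178
j=10: r + 9k = 1308.607857… → ⌈·⌉ = 1309
j=11: r + 10k = 1439.679285… → ⌈·⌉ = 1440
j=12: r + 11k = 1570.750714… → ⌈·⌉ = 1571
j=13: r + 12k = 1701.822142… → ⌈·⌉ = 1702
j=14: r + 13k = 1832.893571… → ⌈·⌉ = 1833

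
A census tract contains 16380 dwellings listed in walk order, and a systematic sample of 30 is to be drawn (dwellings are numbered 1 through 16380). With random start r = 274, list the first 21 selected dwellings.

274, 820, 1366, 1912, 2458, 3004, 3550, 4096, 4642, 5188, 5734, 6280, 6826, 7372, 7918, 8464, 9010, 9556, 10102, 10648, 11194

k = N/n = 16380/30 = 546
dwelling 1: 274
dwelling 2: 274 + 546 = 820
dwelling 3: 820 + 546 = 1366
dwelling 4: 1366 + 546 = 1912
dwelling 5: 1912 + 546 = 2458
dwelling 6: 2458 + 546 = 3004
dwelling 7: 3004 + 546 = 3550
dwelling 8: 3550 + 546 = 4096
dwelling 9: 4096 + 546 = 4642
dwelling 10: 4642 + 546 = 5188
dwelling 11: 5188 + 546 = 5734
dwelling 12: 5734 + 546 = 6280
dwelling 13: 6280 + 546 = 6826
dwelling 14: 6826 + 546 = 7372
dwelling 15: 7372 + 546 = 7918
dwelling 16: 7918 + 546 = 8464
dwelling 17: 8464 + 546 = 9010
dwelling 18: 9010 + 546 = 9556
dwelling 19: 9556 + 546 = 10102
dwelling 20: 10102 + 546 = 10648
dwelling 21: 10648 + 546 = 11194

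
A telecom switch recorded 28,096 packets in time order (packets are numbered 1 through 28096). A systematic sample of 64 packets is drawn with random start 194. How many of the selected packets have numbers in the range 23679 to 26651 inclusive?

k = 28096/64 = 439
First selection ≥ 23679: 194 + ⌈(23679−194)/439⌉·439 = 194 + 54×439 = 23900
Last selection ≤ 26651: 194 + ⌊(26651−194)/439⌋·439 = 194 + 60×439 = 26534
Count = 60 − 54 + 1 = 7

7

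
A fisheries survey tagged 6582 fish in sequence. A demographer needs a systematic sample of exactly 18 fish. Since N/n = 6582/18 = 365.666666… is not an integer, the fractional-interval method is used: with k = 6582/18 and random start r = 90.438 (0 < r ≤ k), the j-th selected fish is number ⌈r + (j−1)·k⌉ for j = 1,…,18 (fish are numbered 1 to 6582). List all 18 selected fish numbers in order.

91, 457, 822, 1188, 1554, 1919, 2285, 2651, 3016, 3382, 3748, 4113, 4479, 4845, 5210, 5576, 5942, 6307

j=1: r + 0k = 90.438 → ⌈·⌉ = 91
j=2: r + 1k = 456.104666… → ⌈·⌉ = 457
j=3: r + 2k = 821.771333… → ⌈·⌉ = 822
j=4: r + 3k = 1187.438 → ⌈·⌉ = 1188
j=5: r + 4k = 1553.104666… → ⌈·⌉ = 1554
j=6: r + 5k = 1918.771333… → ⌈·⌉ = 1919
j=7: r + 6k = 2284.438 → ⌈·⌉ = 2285
j=8: r + 7k = 2650.104666… → ⌈·⌉ = 2651
j=9: r + 8k = 3015.771333… → ⌈·⌉ = 3016
j=10: r + 9k = 3381.438 → ⌈·⌉ = 3382
j=11: r + 10k = 3747.104666… → ⌈·⌉ = 3748
j=12: r + 11k = 4112.771333… → ⌈·⌉ = 4113
j=13: r + 12k = 4478.438 → ⌈·⌉ = 4479
j=14: r + 13k = 4844.104666… → ⌈·⌉ = 4845
j=15: r + 14k = 5209.771333… → ⌈·⌉ = 5210
j=16: r + 15k = 5575.438 → ⌈·⌉ = 5576
j=17: r + 16k = 5941.104666… → ⌈·⌉ = 5942
j=18: r + 17k = 6306.771333… → ⌈·⌉ = 6307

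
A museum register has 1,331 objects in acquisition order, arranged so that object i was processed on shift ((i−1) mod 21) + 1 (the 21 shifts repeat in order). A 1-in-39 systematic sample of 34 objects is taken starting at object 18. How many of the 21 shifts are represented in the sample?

Consecutive selections differ by k = 39, so their shift numbers differ by 39 mod 21 = 18.
gcd(39, 21) = 3, so the sample visits 21/3 = 7 distinct residues mod 21.
Start 18 is shift 18; the shifts hit are 3, 6, 9, 12, 15, 18, 21.

7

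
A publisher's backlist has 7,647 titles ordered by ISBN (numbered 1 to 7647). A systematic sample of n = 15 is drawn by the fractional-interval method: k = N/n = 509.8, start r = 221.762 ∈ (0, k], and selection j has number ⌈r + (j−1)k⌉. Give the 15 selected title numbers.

222, 732, 1242, 1752, 2261, 2771, 3281, 3791, 4301, 4810, 5320, 5830, 6340, 6850, 7359

j=1: r + 0k = 221.762 → ⌈·⌉ = 222
j=2: r + 1k = 731.562 → ⌈·⌉ = 732
j=3: r + 2k = 1241.362 → ⌈·⌉ = 1242
j=4: r + 3k = 1751.162 → ⌈·⌉ = 1752
j=5: r + 4k = 2260.962 → ⌈·⌉ = 2261
j=6: r + 5k = 2770.762 → ⌈·⌉ = 2771
j=7: r + 6k = 3280.562 → ⌈·⌉ = 3281
j=8: r + 7k = 3790.362 → ⌈·⌉ = 3791
j=9: r + 8k = 4300.162 → ⌈·⌉ = 4301
j=10: r + 9k = 4809.962 → ⌈·⌉ = 4810
j=11: r + 10k = 5319.762 → ⌈·⌉ = 5320
j=12: r + 11k = 5829.562 → ⌈·⌉ = 5830
j=13: r + 12k = 6339.362 → ⌈·⌉ = 6340
j=14: r + 13k = 6849.162 → ⌈·⌉ = 6850
j=15: r + 14k = 7358.962 → ⌈·⌉ = 7359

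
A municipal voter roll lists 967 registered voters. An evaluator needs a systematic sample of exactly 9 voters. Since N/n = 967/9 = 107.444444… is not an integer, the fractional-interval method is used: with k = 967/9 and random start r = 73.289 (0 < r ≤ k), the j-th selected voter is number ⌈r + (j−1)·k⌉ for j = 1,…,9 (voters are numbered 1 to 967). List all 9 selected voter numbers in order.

74, 181, 289, 396, 504, 611, 718, 826, 933

j=1: r + 0k = 73.289 → ⌈·⌉ = 74
j=2: r + 1k = 180.733444… → ⌈·⌉ = 181
j=3: r + 2k = 288.177888… → ⌈·⌉ = 289
j=4: r + 3k = 395.622333… → ⌈·⌉ = 396
j=5: r + 4k = 503.066777… → ⌈·⌉ = 504
j=6: r + 5k = 610.511222… → ⌈·⌉ = 611
j=7: r + 6k = 717.955666… → ⌈·⌉ = 718
j=8: r + 7k = 825.400111… → ⌈·⌉ = 826
j=9: r + 8k = 932.844555… → ⌈·⌉ = 933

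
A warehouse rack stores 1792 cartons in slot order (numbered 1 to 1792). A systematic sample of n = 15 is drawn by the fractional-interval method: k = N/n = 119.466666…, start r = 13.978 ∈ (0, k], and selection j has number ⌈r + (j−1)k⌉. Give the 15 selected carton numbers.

14, 134, 253, 373, 492, 612, 731, 851, 970, 1090, 1209, 1329, 1448, 1568, 1687

j=1: r + 0k = 13.978 → ⌈·⌉ = 14
j=2: r + 1k = 133.444666… → ⌈·⌉ = 134
j=3: r + 2k = 252.911333… → ⌈·⌉ = 253
j=4: r + 3k = 372.378 → ⌈·⌉ = 373
j=5: r + 4k = 491.844666… → ⌈·⌉ = 492
j=6: r + 5k = 611.311333… → ⌈·⌉ = 612
j=7: r + 6k = 730.778 → ⌈·⌉ = 731
j=8: r + 7k = 850.244666… → ⌈·⌉ = 851
j=9: r + 8k = 969.711333… → ⌈·⌉ = 970
j=10: r + 9k = 1089.178 → ⌈·⌉ = 1090
j=11: r + 10k = 1208.644666… → ⌈·⌉ = 1209
j=12: r + 11k = 1328.111333… → ⌈·⌉ = 1329
j=13: r + 12k = 1447.578 → ⌈·⌉ = 1448
j=14: r + 13k = 1567.044666… → ⌈·⌉ = 1568
j=15: r + 14k = 1686.511333… → ⌈·⌉ = 1687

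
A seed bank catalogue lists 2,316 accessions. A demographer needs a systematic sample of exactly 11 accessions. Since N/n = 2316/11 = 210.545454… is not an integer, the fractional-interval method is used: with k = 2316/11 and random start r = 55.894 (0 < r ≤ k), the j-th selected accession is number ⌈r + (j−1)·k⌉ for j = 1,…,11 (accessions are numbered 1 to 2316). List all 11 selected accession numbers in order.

j=1: r + 0k = 55.894 → ⌈·⌉ = 56
j=2: r + 1k = 266.439454… → ⌈·⌉ = 267
j=3: r + 2k = 476.984909… → ⌈·⌉ = 477
j=4: r + 3k = 687.530363… → ⌈·⌉ = 688
j=5: r + 4k = 898.075818… → ⌈·⌉ = 899
j=6: r + 5k = 1108.621272… → ⌈·⌉ = 1109
j=7: r + 6k = 1319.166727… → ⌈·⌉ = 1320
j=8: r + 7k = 1529.712181… → ⌈·⌉ = 1530
j=9: r + 8k = 1740.257636… → ⌈·⌉ = 1741
j=10: r + 9k = 1950.803090… → ⌈·⌉ = 1951
j=11: r + 10k = 2161.348545… → ⌈·⌉ = 2162

56, 267, 477, 688, 899, 1109, 1320, 1530, 1741, 1951, 2162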